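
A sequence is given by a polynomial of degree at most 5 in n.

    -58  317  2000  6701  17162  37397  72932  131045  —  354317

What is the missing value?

Using the first 8 terms:
Δ: 375  1683  4701  10461  20235  35535  58113
Δ²: 1308  3018  5760  9774  15300  22578
Δ³: 1710  2742  4014  5526  7278
Δ⁴: 1032  1272  1512  1752
Δ⁵: 240  240  240
Constant fifth difference = 240.
Extend forward: 1752 + 240 = 1992;  7278 + 1992 = 9270;  22578 + 9270 = 31848;  58113 + 31848 = 89961;  131045 + 89961 = 221006

221006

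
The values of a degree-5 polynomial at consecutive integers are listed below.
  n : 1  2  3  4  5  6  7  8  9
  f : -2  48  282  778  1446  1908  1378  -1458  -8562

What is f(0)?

First differences: 50  234  496  668  462  -530  -2836  -7104
Second differences: 184  262  172  -206  -992  -2306  -4268
Third differences: 78  -90  -378  -786  -1314  -1962
Fourth differences: -168  -288  -408  -528  -648
Fifth differences: -120  -120  -120  -120
The fifth differences are constant at -120.
Work back: -168 + 120 = -48;  78 + 48 = 126;  184 − 126 = 58;  50 − 58 = -8;  -2 + 8 = 6

6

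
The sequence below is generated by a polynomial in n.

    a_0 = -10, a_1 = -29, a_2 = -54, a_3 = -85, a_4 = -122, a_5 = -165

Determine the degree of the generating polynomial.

Δ: -19, -25, -31, -37, -43
Δ²: -6, -6, -6, -6
The second differences are constant, so the polynomial has degree 2.

2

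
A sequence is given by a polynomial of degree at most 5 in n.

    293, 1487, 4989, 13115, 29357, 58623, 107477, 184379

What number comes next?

1194, 3502, 8126, 16242, 29266, 48854, 76902
2308, 4624, 8116, 13024, 19588, 28048
2316, 3492, 4908, 6564, 8460
1176, 1416, 1656, 1896
240, 240, 240
Fifth differences constant at 240.
1896 + 240 = 2136;  8460 + 2136 = 10596;  28048 + 10596 = 38644;  76902 + 38644 = 115546;  184379 + 115546 = 299925

299925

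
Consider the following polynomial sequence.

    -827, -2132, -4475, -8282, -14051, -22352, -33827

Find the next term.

-49190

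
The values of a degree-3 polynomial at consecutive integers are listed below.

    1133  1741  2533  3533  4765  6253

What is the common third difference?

D1: 608, 792, 1000, 1232, 1488
D2: 184, 208, 232, 256
D3: 24, 24, 24

24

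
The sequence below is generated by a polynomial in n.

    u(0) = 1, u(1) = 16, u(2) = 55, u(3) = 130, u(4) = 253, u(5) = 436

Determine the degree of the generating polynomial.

3

D1: 15, 39, 75, 123, 183
D2: 24, 36, 48, 60
D3: 12, 12, 12
The third differences are constant, so the polynomial has degree 3.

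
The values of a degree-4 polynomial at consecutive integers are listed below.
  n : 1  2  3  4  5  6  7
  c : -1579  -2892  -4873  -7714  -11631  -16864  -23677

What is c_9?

Δ: -1313  -1981  -2841  -3917  -5233  -6813
Δ²: -668  -860  -1076  -1316  -1580
Δ³: -192  -216  -240  -264
Δ⁴: -24  -24  -24
The fourth differences are constant (-24).
-264 − 24 = -288;  -1580 − 288 = -1868;  -6813 − 1868 = -8681;  -23677 − 8681 = -32358
-288 − 24 = -312;  -1868 − 312 = -2180;  -8681 − 2180 = -10861;  -32358 − 10861 = -43219

-43219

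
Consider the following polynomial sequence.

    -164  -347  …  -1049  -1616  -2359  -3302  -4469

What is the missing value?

-634

Using the last 5 terms:
D1: -567  -743  -943  -1167
D2: -176  -200  -224
D3: -24  -24
Constant third difference = -24.
Extend backward: -176 + 24 = -152;  -567 + 152 = -415;  -1049 + 415 = -634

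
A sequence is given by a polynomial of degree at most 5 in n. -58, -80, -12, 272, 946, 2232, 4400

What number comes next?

7768

Δ: -22, 68, 284, 674, 1286, 2168
Δ²: 90, 216, 390, 612, 882
Δ³: 126, 174, 222, 270
Δ⁴: 48, 48, 48
Fourth differences constant at 48.
270 + 48 = 318;  882 + 318 = 1200;  2168 + 1200 = 3368;  4400 + 3368 = 7768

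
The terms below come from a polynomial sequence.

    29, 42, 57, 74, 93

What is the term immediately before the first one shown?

18

D1: 13, 15, 17, 19
D2: 2, 2, 2
The second differences are constant at 2.
Work back: 13 − 2 = 11;  29 − 11 = 18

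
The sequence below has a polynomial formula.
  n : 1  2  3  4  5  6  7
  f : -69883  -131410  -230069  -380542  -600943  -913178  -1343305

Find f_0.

-33878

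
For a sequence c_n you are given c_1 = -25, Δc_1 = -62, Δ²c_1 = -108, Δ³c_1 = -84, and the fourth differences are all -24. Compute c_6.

-2375

Build the table forward from the leading diagonal:
Δ⁴: -24  -24  -24  -24  -24  -24
Δ³: -84  -108  -132  -156  -180  -204
Δ²: -108  -192  -300  -432  -588  -768
Δ: -62  -170  -362  -662  -1094  -1682
c: -25  -87  -257  -619  -1281  -2375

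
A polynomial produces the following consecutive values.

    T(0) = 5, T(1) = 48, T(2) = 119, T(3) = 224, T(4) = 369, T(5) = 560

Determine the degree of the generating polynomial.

3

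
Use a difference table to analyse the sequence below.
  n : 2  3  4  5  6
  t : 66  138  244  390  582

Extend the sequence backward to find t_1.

First differences: 72  106  146  192
Second differences: 34  40  46
Third differences: 6  6
The third differences are constant at 6.
Work back: 34 − 6 = 28;  72 − 28 = 44;  66 − 44 = 22

22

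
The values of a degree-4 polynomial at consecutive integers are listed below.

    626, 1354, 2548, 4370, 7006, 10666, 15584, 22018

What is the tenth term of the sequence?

D1: 728 , 1194 , 1822 , 2636 , 3660 , 4918 , 6434
D2: 466 , 628 , 814 , 1024 , 1258 , 1516
D3: 162 , 186 , 210 , 234 , 258
D4: 24 , 24 , 24 , 24
Constant fourth difference = 24, so extend:
258 + 24 = 282;  1516 + 282 = 1798;  6434 + 1798 = 8232;  22018 + 8232 = 30250
282 + 24 = 306;  1798 + 306 = 2104;  8232 + 2104 = 10336;  30250 + 10336 = 40586

40586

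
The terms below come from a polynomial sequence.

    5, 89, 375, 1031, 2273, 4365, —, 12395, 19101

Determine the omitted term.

7619

Using the first 6 terms:
D1: 84  286  656  1242  2092
D2: 202  370  586  850
D3: 168  216  264
D4: 48  48
Constant fourth difference = 48.
Extend forward: 264 + 48 = 312;  850 + 312 = 1162;  2092 + 1162 = 3254;  4365 + 3254 = 7619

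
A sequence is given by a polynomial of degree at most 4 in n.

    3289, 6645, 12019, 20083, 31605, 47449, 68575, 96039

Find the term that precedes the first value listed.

D1: 3356  5374  8064  11522  15844  21126  27464
D2: 2018  2690  3458  4322  5282  6338
D3: 672  768  864  960  1056
D4: 96  96  96  96
The fourth differences are constant at 96.
Work back: 672 − 96 = 576;  2018 − 576 = 1442;  3356 − 1442 = 1914;  3289 − 1914 = 1375

1375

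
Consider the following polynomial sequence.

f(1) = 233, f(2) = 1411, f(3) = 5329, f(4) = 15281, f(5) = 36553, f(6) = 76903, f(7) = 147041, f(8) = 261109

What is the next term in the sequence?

First differences: 1178, 3918, 9952, 21272, 40350, 70138, 114068
Second differences: 2740, 6034, 11320, 19078, 29788, 43930
Third differences: 3294, 5286, 7758, 10710, 14142
Fourth differences: 1992, 2472, 2952, 3432
Fifth differences: 480, 480, 480
Constant fifth difference = 480, so extend:
3432 + 480 = 3912;  14142 + 3912 = 18054;  43930 + 18054 = 61984;  114068 + 61984 = 176052;  261109 + 176052 = 437161

437161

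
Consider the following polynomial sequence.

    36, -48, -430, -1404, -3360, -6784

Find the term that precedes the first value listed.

20

Δ: -84, -382, -974, -1956, -3424
Δ²: -298, -592, -982, -1468
Δ³: -294, -390, -486
Δ⁴: -96, -96
The fourth differences are constant at -96.
Work back: -294 + 96 = -198;  -298 + 198 = -100;  -84 + 100 = 16;  36 − 16 = 20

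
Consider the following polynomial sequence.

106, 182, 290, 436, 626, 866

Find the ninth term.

Δ: 76, 108, 146, 190, 240
Δ²: 32, 38, 44, 50
Δ³: 6, 6, 6
The third differences are constant (6).
50 + 6 = 56;  240 + 56 = 296;  866 + 296 = 1162
56 + 6 = 62;  296 + 62 = 358;  1162 + 358 = 1520
62 + 6 = 68;  358 + 68 = 426;  1520 + 426 = 1946

1946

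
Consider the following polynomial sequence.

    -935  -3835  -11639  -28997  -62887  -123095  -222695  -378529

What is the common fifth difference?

-480

First differences: -2900, -7804, -17358, -33890, -60208, -99600, -155834
Second differences: -4904, -9554, -16532, -26318, -39392, -56234
Third differences: -4650, -6978, -9786, -13074, -16842
Fourth differences: -2328, -2808, -3288, -3768
Fifth differences: -480, -480, -480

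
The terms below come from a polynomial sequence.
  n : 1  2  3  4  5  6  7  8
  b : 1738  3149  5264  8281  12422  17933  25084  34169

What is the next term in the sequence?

45506

First differences: 1411, 2115, 3017, 4141, 5511, 7151, 9085
Second differences: 704, 902, 1124, 1370, 1640, 1934
Third differences: 198, 222, 246, 270, 294
Fourth differences: 24, 24, 24, 24
Constant fourth difference = 24, so extend:
294 + 24 = 318;  1934 + 318 = 2252;  9085 + 2252 = 11337;  34169 + 11337 = 45506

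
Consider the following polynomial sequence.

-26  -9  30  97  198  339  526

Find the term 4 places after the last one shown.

1854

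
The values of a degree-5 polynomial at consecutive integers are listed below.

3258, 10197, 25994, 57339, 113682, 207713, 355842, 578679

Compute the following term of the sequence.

Δ: 6939  15797  31345  56343  94031  148129  222837
Δ²: 8858  15548  24998  37688  54098  74708
Δ³: 6690  9450  12690  16410  20610
Δ⁴: 2760  3240  3720  4200
Δ⁵: 480  480  480
Fifth differences constant at 480.
4200 + 480 = 4680;  20610 + 4680 = 25290;  74708 + 25290 = 99998;  222837 + 99998 = 322835;  578679 + 322835 = 901514

901514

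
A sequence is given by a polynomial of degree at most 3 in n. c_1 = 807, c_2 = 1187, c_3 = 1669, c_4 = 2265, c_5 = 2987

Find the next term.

D1: 380 , 482 , 596 , 722
D2: 102 , 114 , 126
D3: 12 , 12
The third differences are constant (12).
126 + 12 = 138;  722 + 138 = 860;  2987 + 860 = 3847

3847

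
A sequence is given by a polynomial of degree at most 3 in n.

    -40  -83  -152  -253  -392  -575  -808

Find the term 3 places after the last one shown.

-1867

Δ: -43, -69, -101, -139, -183, -233
Δ²: -26, -32, -38, -44, -50
Δ³: -6, -6, -6, -6
Constant third difference = -6, so extend:
-50 − 6 = -56;  -233 − 56 = -289;  -808 − 289 = -1097
-56 − 6 = -62;  -289 − 62 = -351;  -1097 − 351 = -1448
-62 − 6 = -68;  -351 − 68 = -419;  -1448 − 419 = -1867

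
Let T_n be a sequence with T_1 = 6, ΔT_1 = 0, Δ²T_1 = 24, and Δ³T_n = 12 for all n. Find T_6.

366

Build the table forward from the leading diagonal:
Δ³: 12, 12, 12, 12, 12, 12
Δ²: 24, 36, 48, 60, 72, 84
Δ: 0, 24, 60, 108, 168, 240
T: 6, 6, 30, 90, 198, 366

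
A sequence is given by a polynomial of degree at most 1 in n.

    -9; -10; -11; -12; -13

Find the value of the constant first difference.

Δ: -1, -1, -1, -1

-1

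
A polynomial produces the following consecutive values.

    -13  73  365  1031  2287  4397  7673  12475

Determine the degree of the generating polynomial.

4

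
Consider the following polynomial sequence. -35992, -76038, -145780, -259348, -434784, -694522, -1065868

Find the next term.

-1581480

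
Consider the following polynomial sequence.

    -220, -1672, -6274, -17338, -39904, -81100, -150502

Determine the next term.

First differences: -1452, -4602, -11064, -22566, -41196, -69402
Second differences: -3150, -6462, -11502, -18630, -28206
Third differences: -3312, -5040, -7128, -9576
Fourth differences: -1728, -2088, -2448
Fifth differences: -360, -360
Fifth differences constant at -360.
-2448 − 360 = -2808;  -9576 − 2808 = -12384;  -28206 − 12384 = -40590;  -69402 − 40590 = -109992;  -150502 − 109992 = -260494

-260494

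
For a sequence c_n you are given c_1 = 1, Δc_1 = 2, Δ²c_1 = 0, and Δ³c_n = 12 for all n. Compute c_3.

5

Build the table forward from the leading diagonal:
Δ³: 12, 12, 12
Δ²: 0, 12, 24
Δ: 2, 2, 14
c: 1, 3, 5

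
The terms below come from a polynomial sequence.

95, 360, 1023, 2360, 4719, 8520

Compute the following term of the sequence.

14255

Δ: 265, 663, 1337, 2359, 3801
Δ²: 398, 674, 1022, 1442
Δ³: 276, 348, 420
Δ⁴: 72, 72
Constant fourth difference = 72, so extend:
420 + 72 = 492;  1442 + 492 = 1934;  3801 + 1934 = 5735;  8520 + 5735 = 14255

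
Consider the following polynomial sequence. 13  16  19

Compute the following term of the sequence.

3 , 3
First differences constant at 3.
19 + 3 = 22

22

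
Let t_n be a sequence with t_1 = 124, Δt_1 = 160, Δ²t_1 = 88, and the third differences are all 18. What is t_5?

Build the table forward from the leading diagonal:
Third differences: 18, 18, 18, 18, 18
Second differences: 88, 106, 124, 142, 160
First differences: 160, 248, 354, 478, 620
t: 124, 284, 532, 886, 1364

1364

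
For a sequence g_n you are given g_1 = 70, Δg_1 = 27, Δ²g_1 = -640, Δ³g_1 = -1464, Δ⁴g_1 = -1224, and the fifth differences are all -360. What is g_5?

Build the table forward from the leading diagonal:
D5: -360, -360, -360, -360, -360
D4: -1224, -1584, -1944, -2304, -2664
D3: -1464, -2688, -4272, -6216, -8520
D2: -640, -2104, -4792, -9064, -15280
D1: 27, -613, -2717, -7509, -16573
g: 70, 97, -516, -3233, -10742

-10742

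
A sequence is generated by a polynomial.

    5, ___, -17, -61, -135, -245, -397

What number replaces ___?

3

Using the last 5 terms:
-44  -74  -110  -152
-30  -36  -42
-6  -6
Constant third difference = -6.
Extend backward: -30 + 6 = -24;  -44 + 24 = -20;  -17 + 20 = 3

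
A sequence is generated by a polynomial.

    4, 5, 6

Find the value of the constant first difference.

First differences: 1, 1

1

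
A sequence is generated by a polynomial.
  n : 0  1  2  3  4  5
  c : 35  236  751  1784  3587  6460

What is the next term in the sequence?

10751

201 , 515 , 1033 , 1803 , 2873
314 , 518 , 770 , 1070
204 , 252 , 300
48 , 48
The fourth differences are constant (48).
300 + 48 = 348;  1070 + 348 = 1418;  2873 + 1418 = 4291;  6460 + 4291 = 10751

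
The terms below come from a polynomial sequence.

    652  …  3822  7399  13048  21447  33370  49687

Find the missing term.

1735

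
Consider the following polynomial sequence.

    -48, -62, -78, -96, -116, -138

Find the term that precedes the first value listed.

First differences: -14, -16, -18, -20, -22
Second differences: -2, -2, -2, -2
The second differences are constant at -2.
Work back: -14 + 2 = -12;  -48 + 12 = -36

-36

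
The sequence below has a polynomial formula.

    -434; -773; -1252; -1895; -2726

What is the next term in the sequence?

-3769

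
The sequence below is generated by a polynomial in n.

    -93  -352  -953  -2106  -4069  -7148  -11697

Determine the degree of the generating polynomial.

4

Δ: -259, -601, -1153, -1963, -3079, -4549
Δ²: -342, -552, -810, -1116, -1470
Δ³: -210, -258, -306, -354
Δ⁴: -48, -48, -48
The fourth differences are constant, so the polynomial has degree 4.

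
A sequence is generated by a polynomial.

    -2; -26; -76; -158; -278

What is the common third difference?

First differences: -24, -50, -82, -120
Second differences: -26, -32, -38
Third differences: -6, -6

-6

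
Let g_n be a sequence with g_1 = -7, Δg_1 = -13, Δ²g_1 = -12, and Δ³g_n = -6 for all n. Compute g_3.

Build the table forward from the leading diagonal:
D3: -6  -6  -6
D2: -12  -18  -24
D1: -13  -25  -43
g: -7  -20  -45

-45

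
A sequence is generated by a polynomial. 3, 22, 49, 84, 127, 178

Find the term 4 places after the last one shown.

462

19  27  35  43  51
8  8  8  8
Second differences constant at 8.
51 + 8 = 59;  178 + 59 = 237
59 + 8 = 67;  237 + 67 = 304
67 + 8 = 75;  304 + 75 = 379
75 + 8 = 83;  379 + 83 = 462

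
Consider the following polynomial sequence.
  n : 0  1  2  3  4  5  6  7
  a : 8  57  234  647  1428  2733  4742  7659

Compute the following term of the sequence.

11712

D1: 49 , 177 , 413 , 781 , 1305 , 2009 , 2917
D2: 128 , 236 , 368 , 524 , 704 , 908
D3: 108 , 132 , 156 , 180 , 204
D4: 24 , 24 , 24 , 24
Fourth differences constant at 24.
204 + 24 = 228;  908 + 228 = 1136;  2917 + 1136 = 4053;  7659 + 4053 = 11712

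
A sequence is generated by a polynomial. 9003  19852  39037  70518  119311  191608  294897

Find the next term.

First differences: 10849  19185  31481  48793  72297  103289
Second differences: 8336  12296  17312  23504  30992
Third differences: 3960  5016  6192  7488
Fourth differences: 1056  1176  1296
Fifth differences: 120  120
Constant fifth difference = 120, so extend:
1296 + 120 = 1416;  7488 + 1416 = 8904;  30992 + 8904 = 39896;  103289 + 39896 = 143185;  294897 + 143185 = 438082

438082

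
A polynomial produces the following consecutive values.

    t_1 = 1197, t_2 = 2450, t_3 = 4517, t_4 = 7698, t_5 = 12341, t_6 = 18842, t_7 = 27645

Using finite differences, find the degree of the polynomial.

D1: 1253, 2067, 3181, 4643, 6501, 8803
D2: 814, 1114, 1462, 1858, 2302
D3: 300, 348, 396, 444
D4: 48, 48, 48
The fourth differences are constant, so the polynomial has degree 4.

4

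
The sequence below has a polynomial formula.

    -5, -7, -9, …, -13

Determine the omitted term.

Using the first 3 terms:
D1: -2  -2
Constant first difference = -2.
Extend forward: -9 − 2 = -11

-11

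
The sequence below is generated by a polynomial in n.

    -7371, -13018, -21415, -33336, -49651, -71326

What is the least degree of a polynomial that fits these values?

D1: -5647, -8397, -11921, -16315, -21675
D2: -2750, -3524, -4394, -5360
D3: -774, -870, -966
D4: -96, -96
The fourth differences are constant, so the polynomial has degree 4.

4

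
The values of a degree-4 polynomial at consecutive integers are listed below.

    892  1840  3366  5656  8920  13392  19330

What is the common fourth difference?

24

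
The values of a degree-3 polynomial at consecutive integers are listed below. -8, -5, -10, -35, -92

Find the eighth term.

-575

First differences: 3, -5, -25, -57
Second differences: -8, -20, -32
Third differences: -12, -12
Third differences constant at -12.
-32 − 12 = -44;  -57 − 44 = -101;  -92 − 101 = -193
-44 − 12 = -56;  -101 − 56 = -157;  -193 − 157 = -350
-56 − 12 = -68;  -157 − 68 = -225;  -350 − 225 = -575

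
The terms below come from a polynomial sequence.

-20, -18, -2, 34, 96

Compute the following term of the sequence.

190

Δ: 2, 16, 36, 62
Δ²: 14, 20, 26
Δ³: 6, 6
The third differences are constant (6).
26 + 6 = 32;  62 + 32 = 94;  96 + 94 = 190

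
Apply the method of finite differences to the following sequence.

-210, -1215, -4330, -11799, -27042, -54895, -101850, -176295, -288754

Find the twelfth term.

D1: -1005, -3115, -7469, -15243, -27853, -46955, -74445, -112459
D2: -2110, -4354, -7774, -12610, -19102, -27490, -38014
D3: -2244, -3420, -4836, -6492, -8388, -10524
D4: -1176, -1416, -1656, -1896, -2136
D5: -240, -240, -240, -240
Constant fifth difference = -240, so extend:
-2136 − 240 = -2376;  -10524 − 2376 = -12900;  -38014 − 12900 = -50914;  -112459 − 50914 = -163373;  -288754 − 163373 = -452127
-2376 − 240 = -2616;  -12900 − 2616 = -15516;  -50914 − 15516 = -66430;  -163373 − 66430 = -229803;  -452127 − 229803 = -681930
-2616 − 240 = -2856;  -15516 − 2856 = -18372;  -66430 − 18372 = -84802;  -229803 − 84802 = -314605;  -681930 − 314605 = -996535

-996535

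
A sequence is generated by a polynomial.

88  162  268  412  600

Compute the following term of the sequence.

838

D1: 74, 106, 144, 188
D2: 32, 38, 44
D3: 6, 6
Third differences constant at 6.
44 + 6 = 50;  188 + 50 = 238;  600 + 238 = 838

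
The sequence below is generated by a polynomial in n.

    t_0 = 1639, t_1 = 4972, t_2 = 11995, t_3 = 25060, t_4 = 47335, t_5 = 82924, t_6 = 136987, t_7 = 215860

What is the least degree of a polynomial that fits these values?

First differences: 3333, 7023, 13065, 22275, 35589, 54063, 78873
Second differences: 3690, 6042, 9210, 13314, 18474, 24810
Third differences: 2352, 3168, 4104, 5160, 6336
Fourth differences: 816, 936, 1056, 1176
Fifth differences: 120, 120, 120
The fifth differences are constant, so the polynomial has degree 5.

5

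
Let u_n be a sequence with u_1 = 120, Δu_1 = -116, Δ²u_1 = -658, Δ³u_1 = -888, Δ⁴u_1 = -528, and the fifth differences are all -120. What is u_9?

-112640

Build the table forward from the leading diagonal:
Fifth differences: -120, -120, -120, -120, -120, -120, -120, -120, -120
Fourth differences: -528, -648, -768, -888, -1008, -1128, -1248, -1368, -1488
Third differences: -888, -1416, -2064, -2832, -3720, -4728, -5856, -7104, -8472
Second differences: -658, -1546, -2962, -5026, -7858, -11578, -16306, -22162, -29266
First differences: -116, -774, -2320, -5282, -10308, -18166, -29744, -46050, -68212
u: 120, 4, -770, -3090, -8372, -18680, -36846, -66590, -112640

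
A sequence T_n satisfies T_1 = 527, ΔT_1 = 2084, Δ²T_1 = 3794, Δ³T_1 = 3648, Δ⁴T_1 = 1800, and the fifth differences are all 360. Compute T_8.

Build the table forward from the leading diagonal:
Δ⁵: 360, 360, 360, 360, 360, 360, 360, 360
Δ⁴: 1800, 2160, 2520, 2880, 3240, 3600, 3960, 4320
Δ³: 3648, 5448, 7608, 10128, 13008, 16248, 19848, 23808
Δ²: 3794, 7442, 12890, 20498, 30626, 43634, 59882, 79730
Δ: 2084, 5878, 13320, 26210, 46708, 77334, 120968, 180850
T: 527, 2611, 8489, 21809, 48019, 94727, 172061, 293029

293029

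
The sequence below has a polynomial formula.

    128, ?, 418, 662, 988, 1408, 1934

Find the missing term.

244

Using the last 5 terms:
Δ: 244  326  420  526
Δ²: 82  94  106
Δ³: 12  12
Constant third difference = 12.
Extend backward: 82 − 12 = 70;  244 − 70 = 174;  418 − 174 = 244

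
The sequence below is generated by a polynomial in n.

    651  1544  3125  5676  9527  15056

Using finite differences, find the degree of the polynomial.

4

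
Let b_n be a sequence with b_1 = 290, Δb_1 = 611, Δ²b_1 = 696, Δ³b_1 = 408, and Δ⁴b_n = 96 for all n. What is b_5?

8638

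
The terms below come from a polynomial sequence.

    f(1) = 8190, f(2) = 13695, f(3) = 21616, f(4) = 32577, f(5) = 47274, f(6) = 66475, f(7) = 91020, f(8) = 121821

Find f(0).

4549

First differences: 5505  7921  10961  14697  19201  24545  30801
Second differences: 2416  3040  3736  4504  5344  6256
Third differences: 624  696  768  840  912
Fourth differences: 72  72  72  72
The fourth differences are constant at 72.
Work back: 624 − 72 = 552;  2416 − 552 = 1864;  5505 − 1864 = 3641;  8190 − 3641 = 4549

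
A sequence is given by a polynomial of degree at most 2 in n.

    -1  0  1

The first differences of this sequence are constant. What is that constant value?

D1: 1, 1

1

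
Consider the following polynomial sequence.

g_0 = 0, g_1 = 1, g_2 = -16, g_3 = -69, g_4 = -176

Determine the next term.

D1: 1 , -17 , -53 , -107
D2: -18 , -36 , -54
D3: -18 , -18
The third differences are constant (-18).
-54 − 18 = -72;  -107 − 72 = -179;  -176 − 179 = -355

-355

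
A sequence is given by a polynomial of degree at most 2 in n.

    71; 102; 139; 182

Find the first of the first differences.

31

First differences: 31, 37, 43
Second differences: 6, 6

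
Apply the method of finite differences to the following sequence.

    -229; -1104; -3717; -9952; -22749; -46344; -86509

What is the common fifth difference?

D1: -875, -2613, -6235, -12797, -23595, -40165
D2: -1738, -3622, -6562, -10798, -16570
D3: -1884, -2940, -4236, -5772
D4: -1056, -1296, -1536
D5: -240, -240

-240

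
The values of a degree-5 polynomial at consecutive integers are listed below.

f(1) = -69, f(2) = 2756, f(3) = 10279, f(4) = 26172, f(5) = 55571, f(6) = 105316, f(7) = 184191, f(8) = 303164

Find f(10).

2825  7523  15893  29399  49745  78875  118973
4698  8370  13506  20346  29130  40098
3672  5136  6840  8784  10968
1464  1704  1944  2184
240  240  240
Constant fifth difference = 240, so extend:
2184 + 240 = 2424;  10968 + 2424 = 13392;  40098 + 13392 = 53490;  118973 + 53490 = 172463;  303164 + 172463 = 475627
2424 + 240 = 2664;  13392 + 2664 = 16056;  53490 + 16056 = 69546;  172463 + 69546 = 242009;  475627 + 242009 = 717636

717636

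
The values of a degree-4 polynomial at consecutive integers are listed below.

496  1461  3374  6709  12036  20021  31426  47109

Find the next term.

965  1913  3335  5327  7985  11405  15683
948  1422  1992  2658  3420  4278
474  570  666  762  858
96  96  96  96
Fourth differences constant at 96.
858 + 96 = 954;  4278 + 954 = 5232;  15683 + 5232 = 20915;  47109 + 20915 = 68024

68024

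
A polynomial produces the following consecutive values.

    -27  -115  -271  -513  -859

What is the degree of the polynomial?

3

-88, -156, -242, -346
-68, -86, -104
-18, -18
The third differences are constant, so the polynomial has degree 3.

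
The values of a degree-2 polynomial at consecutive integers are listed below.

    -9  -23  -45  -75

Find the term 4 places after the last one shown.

Δ: -14  -22  -30
Δ²: -8  -8
Second differences constant at -8.
-30 − 8 = -38;  -75 − 38 = -113
-38 − 8 = -46;  -113 − 46 = -159
-46 − 8 = -54;  -159 − 54 = -213
-54 − 8 = -62;  -213 − 62 = -275

-275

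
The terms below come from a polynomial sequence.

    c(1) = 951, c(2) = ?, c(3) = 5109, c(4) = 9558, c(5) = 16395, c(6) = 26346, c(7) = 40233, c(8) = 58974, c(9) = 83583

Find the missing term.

2418

Using the last 7 terms:
First differences: 4449  6837  9951  13887  18741  24609
Second differences: 2388  3114  3936  4854  5868
Third differences: 726  822  918  1014
Fourth differences: 96  96  96
Constant fourth difference = 96.
Extend backward: 726 − 96 = 630;  2388 − 630 = 1758;  4449 − 1758 = 2691;  5109 − 2691 = 2418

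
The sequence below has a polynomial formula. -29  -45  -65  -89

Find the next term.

First differences: -16  -20  -24
Second differences: -4  -4
The second differences are constant (-4).
-24 − 4 = -28;  -89 − 28 = -117

-117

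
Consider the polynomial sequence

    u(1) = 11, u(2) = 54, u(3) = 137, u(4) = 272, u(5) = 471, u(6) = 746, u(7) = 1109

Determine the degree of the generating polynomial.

3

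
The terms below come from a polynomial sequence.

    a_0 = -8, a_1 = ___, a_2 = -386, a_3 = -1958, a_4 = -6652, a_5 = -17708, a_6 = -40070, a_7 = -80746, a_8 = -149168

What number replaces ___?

-40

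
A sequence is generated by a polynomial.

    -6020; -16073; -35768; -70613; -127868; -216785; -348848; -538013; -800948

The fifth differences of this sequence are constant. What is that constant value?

-240

D1: -10053, -19695, -34845, -57255, -88917, -132063, -189165, -262935
D2: -9642, -15150, -22410, -31662, -43146, -57102, -73770
D3: -5508, -7260, -9252, -11484, -13956, -16668
D4: -1752, -1992, -2232, -2472, -2712
D5: -240, -240, -240, -240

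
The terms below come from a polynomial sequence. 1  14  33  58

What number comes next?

89

Δ: 13, 19, 25
Δ²: 6, 6
Constant second difference = 6, so extend:
25 + 6 = 31;  58 + 31 = 89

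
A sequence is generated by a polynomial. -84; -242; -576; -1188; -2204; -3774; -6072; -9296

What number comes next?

Δ: -158 , -334 , -612 , -1016 , -1570 , -2298 , -3224
Δ²: -176 , -278 , -404 , -554 , -728 , -926
Δ³: -102 , -126 , -150 , -174 , -198
Δ⁴: -24 , -24 , -24 , -24
Constant fourth difference = -24, so extend:
-198 − 24 = -222;  -926 − 222 = -1148;  -3224 − 1148 = -4372;  -9296 − 4372 = -13668

-13668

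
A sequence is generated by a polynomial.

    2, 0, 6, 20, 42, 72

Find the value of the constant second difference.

Δ: -2, 6, 14, 22, 30
Δ²: 8, 8, 8, 8

8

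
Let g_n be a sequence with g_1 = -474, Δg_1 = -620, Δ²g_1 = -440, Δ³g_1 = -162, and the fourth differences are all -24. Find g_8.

Build the table forward from the leading diagonal:
Fourth differences: -24, -24, -24, -24, -24, -24, -24, -24
Third differences: -162, -186, -210, -234, -258, -282, -306, -330
Second differences: -440, -602, -788, -998, -1232, -1490, -1772, -2078
First differences: -620, -1060, -1662, -2450, -3448, -4680, -6170, -7942
g: -474, -1094, -2154, -3816, -6266, -9714, -14394, -20564

-20564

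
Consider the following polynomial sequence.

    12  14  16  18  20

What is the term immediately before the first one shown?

10

2  2  2  2
The first differences are constant at 2.
Work back: 12 − 2 = 10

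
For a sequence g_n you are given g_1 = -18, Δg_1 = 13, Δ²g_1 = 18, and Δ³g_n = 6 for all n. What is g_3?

26

Build the table forward from the leading diagonal:
Δ³: 6, 6, 6
Δ²: 18, 24, 30
Δ: 13, 31, 55
g: -18, -5, 26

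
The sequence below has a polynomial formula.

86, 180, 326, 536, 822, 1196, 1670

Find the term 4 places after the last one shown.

94, 146, 210, 286, 374, 474
52, 64, 76, 88, 100
12, 12, 12, 12
Constant third difference = 12, so extend:
100 + 12 = 112;  474 + 112 = 586;  1670 + 586 = 2256
112 + 12 = 124;  586 + 124 = 710;  2256 + 710 = 2966
124 + 12 = 136;  710 + 136 = 846;  2966 + 846 = 3812
136 + 12 = 148;  846 + 148 = 994;  3812 + 994 = 4806

4806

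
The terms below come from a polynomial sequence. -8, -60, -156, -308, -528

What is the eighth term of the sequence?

-1716

D1: -52, -96, -152, -220
D2: -44, -56, -68
D3: -12, -12
Constant third difference = -12, so extend:
-68 − 12 = -80;  -220 − 80 = -300;  -528 − 300 = -828
-80 − 12 = -92;  -300 − 92 = -392;  -828 − 392 = -1220
-92 − 12 = -104;  -392 − 104 = -496;  -1220 − 496 = -1716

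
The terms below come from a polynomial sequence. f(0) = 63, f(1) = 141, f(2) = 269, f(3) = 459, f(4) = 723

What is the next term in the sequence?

1073

78, 128, 190, 264
50, 62, 74
12, 12
The third differences are constant (12).
74 + 12 = 86;  264 + 86 = 350;  723 + 350 = 1073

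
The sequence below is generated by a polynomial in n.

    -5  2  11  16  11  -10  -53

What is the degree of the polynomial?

3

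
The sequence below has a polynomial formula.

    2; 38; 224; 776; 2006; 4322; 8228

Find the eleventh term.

First differences: 36, 186, 552, 1230, 2316, 3906
Second differences: 150, 366, 678, 1086, 1590
Third differences: 216, 312, 408, 504
Fourth differences: 96, 96, 96
Fourth differences constant at 96.
504 + 96 = 600;  1590 + 600 = 2190;  3906 + 2190 = 6096;  8228 + 6096 = 14324
600 + 96 = 696;  2190 + 696 = 2886;  6096 + 2886 = 8982;  14324 + 8982 = 23306
696 + 96 = 792;  2886 + 792 = 3678;  8982 + 3678 = 12660;  23306 + 12660 = 35966
792 + 96 = 888;  3678 + 888 = 4566;  12660 + 4566 = 17226;  35966 + 17226 = 53192

53192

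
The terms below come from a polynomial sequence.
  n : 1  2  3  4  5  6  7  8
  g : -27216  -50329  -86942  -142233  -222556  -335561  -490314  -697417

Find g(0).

First differences: -23113  -36613  -55291  -80323  -113005  -154753  -207103
Second differences: -13500  -18678  -25032  -32682  -41748  -52350
Third differences: -5178  -6354  -7650  -9066  -10602
Fourth differences: -1176  -1296  -1416  -1536
Fifth differences: -120  -120  -120
The fifth differences are constant at -120.
Work back: -1176 + 120 = -1056;  -5178 + 1056 = -4122;  -13500 + 4122 = -9378;  -23113 + 9378 = -13735;  -27216 + 13735 = -13481

-13481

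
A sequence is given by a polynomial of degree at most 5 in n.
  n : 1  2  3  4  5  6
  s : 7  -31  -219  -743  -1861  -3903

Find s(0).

9

D1: -38, -188, -524, -1118, -2042
D2: -150, -336, -594, -924
D3: -186, -258, -330
D4: -72, -72
The fourth differences are constant at -72.
Work back: -186 + 72 = -114;  -150 + 114 = -36;  -38 + 36 = -2;  7 + 2 = 9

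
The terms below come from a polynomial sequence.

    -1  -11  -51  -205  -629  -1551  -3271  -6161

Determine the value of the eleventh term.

-10  -40  -154  -424  -922  -1720  -2890
-30  -114  -270  -498  -798  -1170
-84  -156  -228  -300  -372
-72  -72  -72  -72
Fourth differences constant at -72.
-372 − 72 = -444;  -1170 − 444 = -1614;  -2890 − 1614 = -4504;  -6161 − 4504 = -10665
-444 − 72 = -516;  -1614 − 516 = -2130;  -4504 − 2130 = -6634;  -10665 − 6634 = -17299
-516 − 72 = -588;  -2130 − 588 = -2718;  -6634 − 2718 = -9352;  -17299 − 9352 = -26651

-26651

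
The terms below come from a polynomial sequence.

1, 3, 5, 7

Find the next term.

9

D1: 2 , 2 , 2
Constant first difference = 2, so extend:
7 + 2 = 9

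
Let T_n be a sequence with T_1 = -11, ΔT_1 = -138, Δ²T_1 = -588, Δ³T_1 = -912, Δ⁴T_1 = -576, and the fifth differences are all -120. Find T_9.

Build the table forward from the leading diagonal:
Fifth differences: -120, -120, -120, -120, -120, -120, -120, -120, -120
Fourth differences: -576, -696, -816, -936, -1056, -1176, -1296, -1416, -1536
Third differences: -912, -1488, -2184, -3000, -3936, -4992, -6168, -7464, -8880
Second differences: -588, -1500, -2988, -5172, -8172, -12108, -17100, -23268, -30732
First differences: -138, -726, -2226, -5214, -10386, -18558, -30666, -47766, -71034
T: -11, -149, -875, -3101, -8315, -18701, -37259, -67925, -115691

-115691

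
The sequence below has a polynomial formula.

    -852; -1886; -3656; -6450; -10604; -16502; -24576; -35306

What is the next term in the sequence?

-49220

D1: -1034 , -1770 , -2794 , -4154 , -5898 , -8074 , -10730
D2: -736 , -1024 , -1360 , -1744 , -2176 , -2656
D3: -288 , -336 , -384 , -432 , -480
D4: -48 , -48 , -48 , -48
Constant fourth difference = -48, so extend:
-480 − 48 = -528;  -2656 − 528 = -3184;  -10730 − 3184 = -13914;  -35306 − 13914 = -49220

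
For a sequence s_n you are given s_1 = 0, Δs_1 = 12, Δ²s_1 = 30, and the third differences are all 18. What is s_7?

882

Build the table forward from the leading diagonal:
Δ³: 18  18  18  18  18  18  18
Δ²: 30  48  66  84  102  120  138
Δ: 12  42  90  156  240  342  462
s: 0  12  54  144  300  540  882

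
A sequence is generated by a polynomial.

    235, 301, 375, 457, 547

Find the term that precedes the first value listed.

Δ: 66, 74, 82, 90
Δ²: 8, 8, 8
The second differences are constant at 8.
Work back: 66 − 8 = 58;  235 − 58 = 177

177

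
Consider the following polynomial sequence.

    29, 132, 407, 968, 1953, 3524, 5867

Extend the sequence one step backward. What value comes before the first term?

Δ: 103, 275, 561, 985, 1571, 2343
Δ²: 172, 286, 424, 586, 772
Δ³: 114, 138, 162, 186
Δ⁴: 24, 24, 24
The fourth differences are constant at 24.
Work back: 114 − 24 = 90;  172 − 90 = 82;  103 − 82 = 21;  29 − 21 = 8

8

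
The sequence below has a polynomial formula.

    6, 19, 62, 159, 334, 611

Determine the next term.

Δ: 13  43  97  175  277
Δ²: 30  54  78  102
Δ³: 24  24  24
Constant third difference = 24, so extend:
102 + 24 = 126;  277 + 126 = 403;  611 + 403 = 1014

1014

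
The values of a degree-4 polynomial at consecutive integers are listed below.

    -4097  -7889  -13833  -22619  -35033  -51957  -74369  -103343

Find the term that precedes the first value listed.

D1: -3792  -5944  -8786  -12414  -16924  -22412  -28974
D2: -2152  -2842  -3628  -4510  -5488  -6562
D3: -690  -786  -882  -978  -1074
D4: -96  -96  -96  -96
The fourth differences are constant at -96.
Work back: -690 + 96 = -594;  -2152 + 594 = -1558;  -3792 + 1558 = -2234;  -4097 + 2234 = -1863

-1863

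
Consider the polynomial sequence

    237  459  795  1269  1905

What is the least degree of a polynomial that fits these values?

3

First differences: 222, 336, 474, 636
Second differences: 114, 138, 162
Third differences: 24, 24
The third differences are constant, so the polynomial has degree 3.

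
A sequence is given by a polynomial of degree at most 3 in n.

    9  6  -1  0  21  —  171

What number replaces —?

74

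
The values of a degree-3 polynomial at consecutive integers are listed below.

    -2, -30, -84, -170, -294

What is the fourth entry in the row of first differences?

-124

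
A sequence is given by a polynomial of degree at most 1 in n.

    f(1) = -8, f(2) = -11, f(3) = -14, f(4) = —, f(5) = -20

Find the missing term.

Using the first 3 terms:
D1: -3  -3
Constant first difference = -3.
Extend forward: -14 − 3 = -17

-17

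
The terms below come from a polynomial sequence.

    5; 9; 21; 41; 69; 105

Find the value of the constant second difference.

8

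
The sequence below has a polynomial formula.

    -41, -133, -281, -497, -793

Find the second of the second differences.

-68

D1: -92, -148, -216, -296
D2: -56, -68, -80
D3: -12, -12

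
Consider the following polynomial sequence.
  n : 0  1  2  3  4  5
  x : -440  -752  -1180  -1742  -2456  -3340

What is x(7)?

-312, -428, -562, -714, -884
-116, -134, -152, -170
-18, -18, -18
Constant third difference = -18, so extend:
-170 − 18 = -188;  -884 − 188 = -1072;  -3340 − 1072 = -4412
-188 − 18 = -206;  -1072 − 206 = -1278;  -4412 − 1278 = -5690

-5690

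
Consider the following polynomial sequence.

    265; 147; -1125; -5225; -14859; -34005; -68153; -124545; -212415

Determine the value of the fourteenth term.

-1616805

Δ: -118, -1272, -4100, -9634, -19146, -34148, -56392, -87870
Δ²: -1154, -2828, -5534, -9512, -15002, -22244, -31478
Δ³: -1674, -2706, -3978, -5490, -7242, -9234
Δ⁴: -1032, -1272, -1512, -1752, -1992
Δ⁵: -240, -240, -240, -240
Constant fifth difference = -240, so extend:
-1992 − 240 = -2232;  -9234 − 2232 = -11466;  -31478 − 11466 = -42944;  -87870 − 42944 = -130814;  -212415 − 130814 = -343229
-2232 − 240 = -2472;  -11466 − 2472 = -13938;  -42944 − 13938 = -56882;  -130814 − 56882 = -187696;  -343229 − 187696 = -530925
-2472 − 240 = -2712;  -13938 − 2712 = -16650;  -56882 − 16650 = -73532;  -187696 − 73532 = -261228;  -530925 − 261228 = -792153
-2712 − 240 = -2952;  -16650 − 2952 = -19602;  -73532 − 19602 = -93134;  -261228 − 93134 = -354362;  -792153 − 354362 = -1146515
-2952 − 240 = -3192;  -19602 − 3192 = -22794;  -93134 − 22794 = -115928;  -354362 − 115928 = -470290;  -1146515 − 470290 = -1616805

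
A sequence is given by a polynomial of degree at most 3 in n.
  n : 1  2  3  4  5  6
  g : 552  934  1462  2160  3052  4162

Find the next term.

5514

First differences: 382  528  698  892  1110
Second differences: 146  170  194  218
Third differences: 24  24  24
Third differences constant at 24.
218 + 24 = 242;  1110 + 242 = 1352;  4162 + 1352 = 5514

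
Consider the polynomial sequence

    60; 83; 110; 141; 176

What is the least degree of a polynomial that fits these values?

D1: 23, 27, 31, 35
D2: 4, 4, 4
The second differences are constant, so the polynomial has degree 2.

2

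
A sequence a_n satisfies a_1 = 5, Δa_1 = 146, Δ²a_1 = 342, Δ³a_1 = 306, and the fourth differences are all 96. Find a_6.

Build the table forward from the leading diagonal:
D4: 96, 96, 96, 96, 96, 96
D3: 306, 402, 498, 594, 690, 786
D2: 342, 648, 1050, 1548, 2142, 2832
D1: 146, 488, 1136, 2186, 3734, 5876
a: 5, 151, 639, 1775, 3961, 7695

7695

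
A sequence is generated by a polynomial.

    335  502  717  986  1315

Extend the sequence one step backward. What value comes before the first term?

D1: 167, 215, 269, 329
D2: 48, 54, 60
D3: 6, 6
The third differences are constant at 6.
Work back: 48 − 6 = 42;  167 − 42 = 125;  335 − 125 = 210

210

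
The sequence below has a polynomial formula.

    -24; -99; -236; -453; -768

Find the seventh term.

-1764

-75 , -137 , -217 , -315
-62 , -80 , -98
-18 , -18
Constant third difference = -18, so extend:
-98 − 18 = -116;  -315 − 116 = -431;  -768 − 431 = -1199
-116 − 18 = -134;  -431 − 134 = -565;  -1199 − 565 = -1764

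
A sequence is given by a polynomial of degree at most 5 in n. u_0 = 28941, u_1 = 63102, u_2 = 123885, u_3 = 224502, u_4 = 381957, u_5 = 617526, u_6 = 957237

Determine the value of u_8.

D1: 34161 , 60783 , 100617 , 157455 , 235569 , 339711
D2: 26622 , 39834 , 56838 , 78114 , 104142
D3: 13212 , 17004 , 21276 , 26028
D4: 3792 , 4272 , 4752
D5: 480 , 480
Constant fifth difference = 480, so extend:
4752 + 480 = 5232;  26028 + 5232 = 31260;  104142 + 31260 = 135402;  339711 + 135402 = 475113;  957237 + 475113 = 1432350
5232 + 480 = 5712;  31260 + 5712 = 36972;  135402 + 36972 = 172374;  475113 + 172374 = 647487;  1432350 + 647487 = 2079837

2079837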